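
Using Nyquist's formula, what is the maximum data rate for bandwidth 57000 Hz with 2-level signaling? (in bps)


Rate = 2 * B * log2(M) = 2 * 57000 * 1.0 = 114000.0

114000.0 bps


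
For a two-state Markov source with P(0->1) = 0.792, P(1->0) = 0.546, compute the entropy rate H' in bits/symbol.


Stationary distribution: pi_0 = p10/(p01+p10) = 0.4081, pi_1 = 0.5919. Entropy rate H' = pi_0*H(p01) + pi_1*H(p10) = 0.4081*0.7376 + 0.5919*0.9939 = 0.8893

0.8893 bits/symbol


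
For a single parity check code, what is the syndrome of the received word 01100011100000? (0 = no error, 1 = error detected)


Syndrome = XOR of all bits = 0 XOR 1 XOR 1 XOR 0 XOR 0 XOR 0 XOR 1 XOR 1 XOR 1 XOR 0 XOR 0 XOR 0 XOR 0 XOR 0 = 1

1


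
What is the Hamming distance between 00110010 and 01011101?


Count differing positions: . ^ ^ . ^ ^ ^ ^ = 6 differences

6


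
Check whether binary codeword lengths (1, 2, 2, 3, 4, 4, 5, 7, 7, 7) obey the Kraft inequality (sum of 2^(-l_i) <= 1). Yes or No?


Kraft sum = sum(2^(-l_i)) = 1.3047, need <= 1. Result: violated (a binary prefix-free code with these lengths cannot exist)

No


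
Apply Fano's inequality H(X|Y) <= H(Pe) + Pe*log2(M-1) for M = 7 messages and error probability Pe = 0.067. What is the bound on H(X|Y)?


H(Pe) = -Pe*log2(Pe) - (1-Pe)*log2(1-Pe) = -0.067*log2(0.067) - 0.933*log2(0.933) = 0.261280 + 0.093348 = 0.3546. Pe*log2(M-1) = 0.067*log2(6) = 0.173192. Bound = H(Pe) + Pe*log2(M-1) = 0.261280 + 0.093348 + 0.173192 = 0.5278

0.5278 bits


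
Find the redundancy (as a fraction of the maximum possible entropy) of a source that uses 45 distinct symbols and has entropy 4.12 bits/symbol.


H_max = log2(K) = log2(45) = 5.4919 bits/symbol. Redundancy = 1 - H/H_max = 1 - 4.12/5.4919 = 1 - 0.7502 = 0.2498

0.2498


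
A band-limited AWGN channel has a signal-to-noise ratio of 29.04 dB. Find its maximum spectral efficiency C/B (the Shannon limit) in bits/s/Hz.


SNR_linear = 10^(29.04/10) = 801.6781; C/B = log2(1 + SNR_linear) = log2(1 + 801.6781) = 9.6487

9.6487 bits/s/Hz


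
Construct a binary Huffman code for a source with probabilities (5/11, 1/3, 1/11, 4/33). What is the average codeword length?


Huffman construction (repeatedly merge the two least-probable nodes; each merge adds 1 bit to every symbol beneath it): 1/11 + 4/33 = 7/33; 7/33 + 1/3 = 6/11; 5/11 + 6/11 = 1. Resulting codeword lengths (in the order the probabilities were given): (1, 2, 3, 3). L_avg = sum(p_i * l_i) = 5/11*1 + 1/3*2 + 1/11*3 + 4/33*3 = 58/33 = 1.7576

1.7576 bits


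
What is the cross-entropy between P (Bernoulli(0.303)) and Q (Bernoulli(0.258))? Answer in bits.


H(P,Q) = -p*log2(q) - (1-p)*log2(1-q). -0.303*log2(0.258) = 0.592231; -0.697*log2(0.742) = 0.300065. H(P,Q) = 0.592231 + 0.300065 = 0.8923

0.8923 bits


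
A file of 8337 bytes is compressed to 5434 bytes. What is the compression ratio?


Ratio = original / compressed = 8337 / 5434 = 1.5342

1.5342


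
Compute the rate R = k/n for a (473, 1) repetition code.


Rate = k/n = 1/473

1/473


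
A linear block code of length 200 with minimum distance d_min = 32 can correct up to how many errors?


Correction capability = floor((d-1)/2) = floor((32-1)/2) = 15

15 errors


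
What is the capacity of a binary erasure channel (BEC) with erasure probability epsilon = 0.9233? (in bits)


C = 1 - epsilon = 1 - 0.9233 = 0.0767

0.0767 bits


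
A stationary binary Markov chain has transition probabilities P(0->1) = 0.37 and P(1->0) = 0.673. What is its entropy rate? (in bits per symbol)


Stationary distribution: pi_0 = p10/(p01+p10) = 0.6453, pi_1 = 0.3547. Entropy rate H' = pi_0*H(p01) + pi_1*H(p10) = 0.6453*0.9507 + 0.3547*0.9118 = 0.9369

0.9369 bits/symbol


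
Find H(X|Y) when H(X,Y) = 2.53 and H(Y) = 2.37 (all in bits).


H(X|Y) = H(X,Y) - H(Y) = 2.53 - 2.37 = 0.16

0.16 bits


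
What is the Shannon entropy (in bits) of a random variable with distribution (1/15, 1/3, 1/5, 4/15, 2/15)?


H = -sum(p_i * log2(p_i)). Terms: -(1/15)*log2(1/15) = 0.260459; -(1/3)*log2(1/3) = 0.528321; -(1/5)*log2(1/5) = 0.464386; -(4/15)*log2(4/15) = 0.508504; -(2/15)*log2(2/15) = 0.387585. H = 0.260459 + 0.528321 + 0.464386 + 0.508504 + 0.387585 = 2.1493

2.1493 bits


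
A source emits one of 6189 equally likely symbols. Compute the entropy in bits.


H = log2(n) = log2(6189) = 12.5955

12.5955 bits


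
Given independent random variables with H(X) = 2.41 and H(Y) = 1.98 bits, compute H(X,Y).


For independent variables, H(X,Y) = H(X) + H(Y) = 2.41 + 1.98 = 4.39

4.39 bits


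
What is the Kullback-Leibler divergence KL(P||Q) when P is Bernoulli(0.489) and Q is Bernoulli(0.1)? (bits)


KL = p*log2(p/q) + (1-p)*log2((1-p)/(1-q)) = 0.489*log2(0.489/0.1) + 0.511*log2(0.511/0.9) = 0.7024

0.7024 bits


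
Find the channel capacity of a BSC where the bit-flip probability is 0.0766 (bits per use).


H(p) = -p*log2(p) - (1-p)*log2(1-p) = -0.0766*log2(0.0766) - 0.9234*log2(0.9234) = 0.283919 + 0.106165 = 0.3901. C = 1 - H(p) = 1 - 0.3901 = 0.6099

0.6099 bits


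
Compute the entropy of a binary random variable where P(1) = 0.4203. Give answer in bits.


H = -p*log2(p) - (1-p)*log2(1-p). -0.4203*log2(0.4203) = 0.525589; -0.5797*log2(0.5797) = 0.456005. H = 0.525589 + 0.456005 = 0.9816

0.9816 bits


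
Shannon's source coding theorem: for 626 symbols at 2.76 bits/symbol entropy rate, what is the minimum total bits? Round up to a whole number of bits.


Minimum bits >= n * H = 626 * 2.76 = 1727.76, rounded up to a whole number of bits = 1728

1728 bits


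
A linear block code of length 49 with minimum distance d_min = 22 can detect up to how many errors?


Detection capability = d_min - 1 = 22 - 1 = 21

21 errors


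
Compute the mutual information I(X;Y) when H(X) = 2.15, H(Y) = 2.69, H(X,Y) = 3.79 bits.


I(X;Y) = H(X) + H(Y) - H(X,Y) = 2.15 + 2.69 - 3.79 = 1.05

1.05 bits


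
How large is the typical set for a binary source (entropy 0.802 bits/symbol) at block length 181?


log2|A_typical| = nH = 181 * 0.802 = 145.162, so |A_typical| ~ 2^145.162 = 4.990e+43

4.990e+43


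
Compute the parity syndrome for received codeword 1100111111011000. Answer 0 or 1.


Syndrome = XOR of all bits = 1 XOR 1 XOR 0 XOR 0 XOR 1 XOR 1 XOR 1 XOR 1 XOR 1 XOR 1 XOR 0 XOR 1 XOR 1 XOR 0 XOR 0 XOR 0 = 0

0


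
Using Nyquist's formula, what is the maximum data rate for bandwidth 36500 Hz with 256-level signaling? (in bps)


Rate = 2 * B * log2(M) = 2 * 36500 * 8.0 = 584000.0

584000.0 bps


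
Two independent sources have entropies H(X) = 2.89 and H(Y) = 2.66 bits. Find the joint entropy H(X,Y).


For independent variables, H(X,Y) = H(X) + H(Y) = 2.89 + 2.66 = 5.55

5.55 bits


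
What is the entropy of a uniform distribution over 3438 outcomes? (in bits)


H = log2(n) = log2(3438) = 11.7474

11.7474 bits


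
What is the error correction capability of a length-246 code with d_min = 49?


Correction capability = floor((d-1)/2) = floor((49-1)/2) = 24

24 errors


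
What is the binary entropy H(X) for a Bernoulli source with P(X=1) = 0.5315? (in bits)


H = -p*log2(p) - (1-p)*log2(1-p). -0.5315*log2(0.5315) = 0.484653; -0.4685*log2(0.4685) = 0.512482. H = 0.484653 + 0.512482 = 0.9971

0.9971 bits


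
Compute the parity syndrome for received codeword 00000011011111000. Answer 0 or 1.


Syndrome = XOR of all bits = 0 XOR 0 XOR 0 XOR 0 XOR 0 XOR 0 XOR 1 XOR 1 XOR 0 XOR 1 XOR 1 XOR 1 XOR 1 XOR 1 XOR 0 XOR 0 XOR 0 = 1

1


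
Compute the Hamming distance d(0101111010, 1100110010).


Count differing positions: ^ . . ^ . . ^ . . . = 3 differences

3


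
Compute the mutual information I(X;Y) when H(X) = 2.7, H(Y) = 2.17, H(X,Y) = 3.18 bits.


I(X;Y) = H(X) + H(Y) - H(X,Y) = 2.7 + 2.17 - 3.18 = 1.69

1.69 bits


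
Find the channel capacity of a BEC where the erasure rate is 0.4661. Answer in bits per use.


C = 1 - epsilon = 1 - 0.4661 = 0.5339

0.5339 bits


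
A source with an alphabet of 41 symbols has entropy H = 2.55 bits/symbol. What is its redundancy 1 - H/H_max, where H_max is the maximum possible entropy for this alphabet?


H_max = log2(K) = log2(41) = 5.3576 bits/symbol. Redundancy = 1 - H/H_max = 1 - 2.55/5.3576 = 1 - 0.476 = 0.524

0.524


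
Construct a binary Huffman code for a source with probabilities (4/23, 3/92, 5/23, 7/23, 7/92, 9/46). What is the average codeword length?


Huffman construction (repeatedly merge the two least-probable nodes; each merge adds 1 bit to every symbol beneath it): 3/92 + 7/92 = 5/46; 5/46 + 4/23 = 13/46; 9/46 + 5/23 = 19/46; 13/46 + 7/23 = 27/46; 19/46 + 27/46 = 1. Resulting codeword lengths (in the order the probabilities were given): (3, 4, 2, 2, 4, 2). L_avg = sum(p_i * l_i) = 4/23*3 + 3/92*4 + 5/23*2 + 7/23*2 + 7/92*4 + 9/46*2 = 55/23 = 2.3913

2.3913 bits


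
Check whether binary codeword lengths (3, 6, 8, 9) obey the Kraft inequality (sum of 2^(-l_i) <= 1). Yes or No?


Kraft sum = sum(2^(-l_i)) = 0.1465, need <= 1. Result: satisfied (a binary prefix-free code with these lengths exists)

Yes


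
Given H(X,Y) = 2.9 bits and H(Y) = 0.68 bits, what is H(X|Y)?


H(X|Y) = H(X,Y) - H(Y) = 2.9 - 0.68 = 2.22

2.22 bits


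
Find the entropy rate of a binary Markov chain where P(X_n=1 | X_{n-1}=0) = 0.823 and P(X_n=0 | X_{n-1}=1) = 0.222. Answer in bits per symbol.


Stationary distribution: pi_0 = p10/(p01+p10) = 0.2124, pi_1 = 0.7876. Entropy rate H' = pi_0*H(p01) + pi_1*H(p10) = 0.2124*0.6735 + 0.7876*0.7638 = 0.7446

0.7446 bits/symbol


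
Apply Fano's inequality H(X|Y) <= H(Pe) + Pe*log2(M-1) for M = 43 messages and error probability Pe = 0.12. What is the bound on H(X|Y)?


H(Pe) = -Pe*log2(Pe) - (1-Pe)*log2(1-Pe) = -0.12*log2(0.12) - 0.88*log2(0.88) = 0.367067 + 0.162294 = 0.5294. Pe*log2(M-1) = 0.12*log2(42) = 0.647078. Bound = H(Pe) + Pe*log2(M-1) = 0.367067 + 0.162294 + 0.647078 = 1.1764

1.1764 bits


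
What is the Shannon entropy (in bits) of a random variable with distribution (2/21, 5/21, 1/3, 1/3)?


H = -sum(p_i * log2(p_i)). Terms: -(2/21)*log2(2/21) = 0.323078; -(5/21)*log2(5/21) = 0.492950; -(1/3)*log2(1/3) = 0.528321; -(1/3)*log2(1/3) = 0.528321. H = 0.323078 + 0.492950 + 0.528321 + 0.528321 = 1.8727

1.8727 bits


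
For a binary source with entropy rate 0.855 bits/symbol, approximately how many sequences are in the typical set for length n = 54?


log2|A_typical| = nH = 54 * 0.855 = 46.17, so |A_typical| ~ 2^46.17 = 7.917e+13

7.917e+13


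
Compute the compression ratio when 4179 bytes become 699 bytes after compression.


Ratio = original / compressed = 4179 / 699 = 5.9785

5.9785


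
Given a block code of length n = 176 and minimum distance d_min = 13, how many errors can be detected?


Detection capability = d_min - 1 = 13 - 1 = 12

12 errors


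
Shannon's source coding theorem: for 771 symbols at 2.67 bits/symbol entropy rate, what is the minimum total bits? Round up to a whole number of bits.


Minimum bits >= n * H = 771 * 2.67 = 2058.57, rounded up to a whole number of bits = 2059

2059 bits


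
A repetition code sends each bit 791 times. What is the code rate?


Rate = k/n = 1/791

1/791


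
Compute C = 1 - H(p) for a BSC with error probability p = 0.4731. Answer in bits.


H(p) = -p*log2(p) - (1-p)*log2(1-p) = -0.4731*log2(0.4731) - 0.5269*log2(0.5269) = 0.510845 + 0.487066 = 0.9979. C = 1 - H(p) = 1 - 0.9979 = 0.0021

0.0021 bits


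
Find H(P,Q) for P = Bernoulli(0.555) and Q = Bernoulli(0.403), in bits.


H(P,Q) = -p*log2(q) - (1-p)*log2(1-q). -0.555*log2(0.403) = 0.727687; -0.445*log2(0.597) = 0.331168. H(P,Q) = 0.727687 + 0.331168 = 1.0589

1.0589 bits


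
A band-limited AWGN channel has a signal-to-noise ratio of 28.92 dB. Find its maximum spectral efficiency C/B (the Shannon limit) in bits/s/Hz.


SNR_linear = 10^(28.92/10) = 779.8301; C/B = log2(1 + SNR_linear) = log2(1 + 779.8301) = 9.6089

9.6089 bits/s/Hz


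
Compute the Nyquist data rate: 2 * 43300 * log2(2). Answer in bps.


Rate = 2 * B * log2(M) = 2 * 43300 * 1.0 = 86600.0

86600.0 bps


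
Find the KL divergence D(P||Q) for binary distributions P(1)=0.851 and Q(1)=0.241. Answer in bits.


KL = p*log2(p/q) + (1-p)*log2((1-p)/(1-q)) = 0.851*log2(0.851/0.241) + 0.149*log2(0.149/0.759) = 1.199

1.199 bits


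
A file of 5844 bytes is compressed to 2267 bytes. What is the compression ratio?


Ratio = original / compressed = 5844 / 2267 = 2.5779

2.5779


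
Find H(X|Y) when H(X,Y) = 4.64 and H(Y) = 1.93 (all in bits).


H(X|Y) = H(X,Y) - H(Y) = 4.64 - 1.93 = 2.71

2.71 bits


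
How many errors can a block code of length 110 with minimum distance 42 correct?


Correction capability = floor((d-1)/2) = floor((42-1)/2) = 20

20 errors


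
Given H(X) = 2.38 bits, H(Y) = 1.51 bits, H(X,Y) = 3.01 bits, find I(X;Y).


I(X;Y) = H(X) + H(Y) - H(X,Y) = 2.38 + 1.51 - 3.01 = 0.88

0.88 bits


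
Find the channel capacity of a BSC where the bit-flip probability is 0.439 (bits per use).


H(p) = -p*log2(p) - (1-p)*log2(1-p) = -0.439*log2(0.439) - 0.561*log2(0.561) = 0.521403 + 0.467833 = 0.9892. C = 1 - H(p) = 1 - 0.9892 = 0.0108

0.0108 bits


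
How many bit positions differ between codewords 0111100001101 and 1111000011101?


Count differing positions: ^ . . . ^ . . . ^ . . . . = 3 differences

3


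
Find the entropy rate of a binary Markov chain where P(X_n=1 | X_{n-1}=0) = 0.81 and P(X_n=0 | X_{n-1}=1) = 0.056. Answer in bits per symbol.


Stationary distribution: pi_0 = p10/(p01+p10) = 0.0647, pi_1 = 0.9353. Entropy rate H' = pi_0*H(p01) + pi_1*H(p10) = 0.0647*0.7015 + 0.9353*0.3114 = 0.3366

0.3366 bits/symbol


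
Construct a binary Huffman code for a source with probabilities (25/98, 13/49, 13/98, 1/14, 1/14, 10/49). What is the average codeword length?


Huffman construction (repeatedly merge the two least-probable nodes; each merge adds 1 bit to every symbol beneath it): 1/14 + 1/14 = 1/7; 13/98 + 1/7 = 27/98; 10/49 + 25/98 = 45/98; 13/49 + 27/98 = 53/98; 45/98 + 53/98 = 1. Resulting codeword lengths (in the order the probabilities were given): (2, 2, 3, 4, 4, 2). L_avg = sum(p_i * l_i) = 25/98*2 + 13/49*2 + 13/98*3 + 1/14*4 + 1/14*4 + 10/49*2 = 237/98 = 2.4184

2.4184 bits


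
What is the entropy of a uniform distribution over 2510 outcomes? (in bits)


H = log2(n) = log2(2510) = 11.2935

11.2935 bits


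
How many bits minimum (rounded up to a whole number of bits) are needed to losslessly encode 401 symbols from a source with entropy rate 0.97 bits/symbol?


Minimum bits >= n * H = 401 * 0.97 = 388.97, rounded up to a whole number of bits = 389

389 bits


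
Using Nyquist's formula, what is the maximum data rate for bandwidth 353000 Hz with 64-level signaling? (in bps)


Rate = 2 * B * log2(M) = 2 * 353000 * 6.0 = 4236000.0

4236000.0 bps


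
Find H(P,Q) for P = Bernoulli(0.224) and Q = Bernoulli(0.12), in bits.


H(P,Q) = -p*log2(q) - (1-p)*log2(1-q). -0.224*log2(0.12) = 0.685192; -0.776*log2(0.88) = 0.143113. H(P,Q) = 0.685192 + 0.143113 = 0.8283

0.8283 bits


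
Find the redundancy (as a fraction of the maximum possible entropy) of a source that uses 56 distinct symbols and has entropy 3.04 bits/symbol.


H_max = log2(K) = log2(56) = 5.8074 bits/symbol. Redundancy = 1 - H/H_max = 1 - 3.04/5.8074 = 1 - 0.5235 = 0.4765

0.4765


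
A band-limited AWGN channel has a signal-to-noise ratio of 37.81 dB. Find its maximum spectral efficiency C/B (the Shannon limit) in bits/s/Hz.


SNR_linear = 10^(37.81/10) = 6039.4863; C/B = log2(1 + SNR_linear) = log2(1 + 6039.4863) = 12.5604

12.5604 bits/s/Hz


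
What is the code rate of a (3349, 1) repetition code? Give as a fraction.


Rate = k/n = 1/3349

1/3349


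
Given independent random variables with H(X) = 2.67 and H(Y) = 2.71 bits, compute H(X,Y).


For independent variables, H(X,Y) = H(X) + H(Y) = 2.67 + 2.71 = 5.38

5.38 bits


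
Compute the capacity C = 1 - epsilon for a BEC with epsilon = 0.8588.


C = 1 - epsilon = 1 - 0.8588 = 0.1412

0.1412 bits


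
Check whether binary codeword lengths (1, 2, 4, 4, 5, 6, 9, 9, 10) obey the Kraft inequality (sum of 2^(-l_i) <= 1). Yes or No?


Kraft sum = sum(2^(-l_i)) = 0.9268, need <= 1. Result: satisfied (a binary prefix-free code with these lengths exists)

Yes


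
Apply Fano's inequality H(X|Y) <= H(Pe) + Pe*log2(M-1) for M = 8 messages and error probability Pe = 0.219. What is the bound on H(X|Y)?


H(Pe) = -Pe*log2(Pe) - (1-Pe)*log2(1-Pe) = -0.219*log2(0.219) - 0.781*log2(0.781) = 0.479828 + 0.278509 = 0.7583. Pe*log2(M-1) = 0.219*log2(7) = 0.614811. Bound = H(Pe) + Pe*log2(M-1) = 0.479828 + 0.278509 + 0.614811 = 1.3731

1.3731 bits


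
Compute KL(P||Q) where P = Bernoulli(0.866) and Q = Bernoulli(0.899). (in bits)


KL = p*log2(p/q) + (1-p)*log2((1-p)/(1-q)) = 0.866*log2(0.866/0.899) + 0.134*log2(0.134/0.101) = 0.0079

0.0079 bits


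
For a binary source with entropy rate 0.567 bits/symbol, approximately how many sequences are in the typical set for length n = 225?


log2|A_typical| = nH = 225 * 0.567 = 127.575, so |A_typical| ~ 2^127.575 = 2.535e+38

2.535e+38


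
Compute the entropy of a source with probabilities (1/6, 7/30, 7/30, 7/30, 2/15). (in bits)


H = -sum(p_i * log2(p_i)). Terms: -(1/6)*log2(1/6) = 0.430827; -(7/30)*log2(7/30) = 0.489892; -(7/30)*log2(7/30) = 0.489892; -(7/30)*log2(7/30) = 0.489892; -(2/15)*log2(2/15) = 0.387585. H = 0.430827 + 0.489892 + 0.489892 + 0.489892 + 0.387585 = 2.2881

2.2881 bits


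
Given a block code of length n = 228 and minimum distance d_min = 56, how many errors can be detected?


Detection capability = d_min - 1 = 56 - 1 = 55

55 errors


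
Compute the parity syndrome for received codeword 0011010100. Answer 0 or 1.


Syndrome = XOR of all bits = 0 XOR 0 XOR 1 XOR 1 XOR 0 XOR 1 XOR 0 XOR 1 XOR 0 XOR 0 = 0

0


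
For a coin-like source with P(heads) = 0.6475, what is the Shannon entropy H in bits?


H = -p*log2(p) - (1-p)*log2(1-p). -0.6475*log2(0.6475) = 0.406014; -0.3525*log2(0.3525) = 0.530267. H = 0.406014 + 0.530267 = 0.9363

0.9363 bits


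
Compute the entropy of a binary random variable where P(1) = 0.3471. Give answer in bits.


H = -p*log2(p) - (1-p)*log2(1-p). -0.3471*log2(0.3471) = 0.529875; -0.6529*log2(0.6529) = 0.401577. H = 0.529875 + 0.401577 = 0.9315

0.9315 bits


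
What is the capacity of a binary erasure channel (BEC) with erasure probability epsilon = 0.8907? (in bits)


C = 1 - epsilon = 1 - 0.8907 = 0.1093

0.1093 bits


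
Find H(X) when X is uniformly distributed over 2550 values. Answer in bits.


H = log2(n) = log2(2550) = 11.3163

11.3163 bits


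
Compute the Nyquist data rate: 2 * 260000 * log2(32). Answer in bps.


Rate = 2 * B * log2(M) = 2 * 260000 * 5.0 = 2600000.0

2600000.0 bps


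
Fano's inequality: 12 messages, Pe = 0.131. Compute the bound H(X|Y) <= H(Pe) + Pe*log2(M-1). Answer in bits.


H(Pe) = -Pe*log2(Pe) - (1-Pe)*log2(1-Pe) = -0.131*log2(0.131) - 0.869*log2(0.869) = 0.384139 + 0.176035 = 0.5602. Pe*log2(M-1) = 0.131*log2(11) = 0.453186. Bound = H(Pe) + Pe*log2(M-1) = 0.384139 + 0.176035 + 0.453186 = 1.0134

1.0134 bits


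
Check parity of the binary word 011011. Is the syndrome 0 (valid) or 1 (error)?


Syndrome = XOR of all bits = 0 XOR 1 XOR 1 XOR 0 XOR 1 XOR 1 = 0

0


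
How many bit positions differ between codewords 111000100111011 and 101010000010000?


Count differing positions: . ^ . . ^ . ^ . . ^ . ^ . ^ ^ = 7 differences

7


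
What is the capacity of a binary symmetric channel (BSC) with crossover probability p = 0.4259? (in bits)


H(p) = -p*log2(p) - (1-p)*log2(1-p) = -0.4259*log2(0.4259) - 0.5741*log2(0.5741) = 0.524459 + 0.459639 = 0.9841. C = 1 - H(p) = 1 - 0.9841 = 0.0159

0.0159 bits


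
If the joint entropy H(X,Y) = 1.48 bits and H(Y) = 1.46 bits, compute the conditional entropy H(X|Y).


H(X|Y) = H(X,Y) - H(Y) = 1.48 - 1.46 = 0.02

0.02 bits


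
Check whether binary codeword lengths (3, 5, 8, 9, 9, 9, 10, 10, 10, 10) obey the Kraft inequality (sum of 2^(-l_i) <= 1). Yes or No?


Kraft sum = sum(2^(-l_i)) = 0.1699, need <= 1. Result: satisfied (a binary prefix-free code with these lengths exists)

Yes


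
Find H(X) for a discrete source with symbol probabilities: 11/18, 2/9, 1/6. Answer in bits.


H = -sum(p_i * log2(p_i)). Terms: -(11/18)*log2(11/18) = 0.434190; -(2/9)*log2(2/9) = 0.482206; -(1/6)*log2(1/6) = 0.430827. H = 0.434190 + 0.482206 + 0.430827 = 1.3472

1.3472 bits


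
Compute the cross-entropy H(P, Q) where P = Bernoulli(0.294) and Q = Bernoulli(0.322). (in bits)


H(P,Q) = -p*log2(q) - (1-p)*log2(1-q). -0.294*log2(0.322) = 0.480651; -0.706*log2(0.678) = 0.395814. H(P,Q) = 0.480651 + 0.395814 = 0.8765

0.8765 bits


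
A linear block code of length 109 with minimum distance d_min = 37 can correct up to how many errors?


Correction capability = floor((d-1)/2) = floor((37-1)/2) = 18

18 errors


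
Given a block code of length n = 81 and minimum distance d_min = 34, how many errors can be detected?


Detection capability = d_min - 1 = 34 - 1 = 33

33 errors


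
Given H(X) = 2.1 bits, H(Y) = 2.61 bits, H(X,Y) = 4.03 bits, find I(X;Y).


I(X;Y) = H(X) + H(Y) - H(X,Y) = 2.1 + 2.61 - 4.03 = 0.68

0.68 bits


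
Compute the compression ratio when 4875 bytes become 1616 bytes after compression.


Ratio = original / compressed = 4875 / 1616 = 3.0167

3.0167


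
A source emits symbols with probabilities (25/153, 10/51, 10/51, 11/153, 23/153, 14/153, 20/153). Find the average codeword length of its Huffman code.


Huffman construction (repeatedly merge the two least-probable nodes; each merge adds 1 bit to every symbol beneath it): 11/153 + 14/153 = 25/153; 20/153 + 23/153 = 43/153; 25/153 + 25/153 = 50/153; 10/51 + 10/51 = 20/51; 43/153 + 50/153 = 31/51; 20/51 + 31/51 = 1. Resulting codeword lengths (in the order the probabilities were given): (3, 2, 2, 4, 3, 4, 3). L_avg = sum(p_i * l_i) = 25/153*3 + 10/51*2 + 10/51*2 + 11/153*4 + 23/153*3 + 14/153*4 + 20/153*3 = 424/153 = 2.7712

2.7712 bits


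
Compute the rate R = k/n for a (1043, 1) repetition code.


Rate = k/n = 1/1043

1/1043


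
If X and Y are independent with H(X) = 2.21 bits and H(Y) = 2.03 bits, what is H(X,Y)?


For independent variables, H(X,Y) = H(X) + H(Y) = 2.21 + 2.03 = 4.24

4.24 bits


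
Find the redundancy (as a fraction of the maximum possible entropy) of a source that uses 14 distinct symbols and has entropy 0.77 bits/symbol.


H_max = log2(K) = log2(14) = 3.8074 bits/symbol. Redundancy = 1 - H/H_max = 1 - 0.77/3.8074 = 1 - 0.2022 = 0.7978

0.7978


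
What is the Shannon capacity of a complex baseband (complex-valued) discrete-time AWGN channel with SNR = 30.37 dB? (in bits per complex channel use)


SNR_linear = 10^(30.37/10) = 1088.9301; C = log2(1 + SNR_linear) = log2(1 + 1088.9301) = 10.09

10.09 bits/channel use


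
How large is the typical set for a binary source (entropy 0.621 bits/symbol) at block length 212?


log2|A_typical| = nH = 212 * 0.621 = 131.652, so |A_typical| ~ 2^131.652 = 4.278e+39

4.278e+39


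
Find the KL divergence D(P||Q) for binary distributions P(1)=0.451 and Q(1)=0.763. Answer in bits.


KL = p*log2(p/q) + (1-p)*log2((1-p)/(1-q)) = 0.451*log2(0.451/0.763) + 0.549*log2(0.549/0.237) = 0.3232

0.3232 bits


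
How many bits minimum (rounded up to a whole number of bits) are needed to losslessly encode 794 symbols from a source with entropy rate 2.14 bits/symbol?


Minimum bits >= n * H = 794 * 2.14 = 1699.16, rounded up to a whole number of bits = 1700

1700 bits


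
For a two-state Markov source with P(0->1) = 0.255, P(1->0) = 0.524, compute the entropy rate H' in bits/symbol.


Stationary distribution: pi_0 = p10/(p01+p10) = 0.6727, pi_1 = 0.3273. Entropy rate H' = pi_0*H(p01) + pi_1*H(p10) = 0.6727*0.8191 + 0.3273*0.9983 = 0.8778

0.8778 bits/symbol


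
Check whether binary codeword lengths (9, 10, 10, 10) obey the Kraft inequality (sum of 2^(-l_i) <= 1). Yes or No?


Kraft sum = sum(2^(-l_i)) = 0.0049, need <= 1. Result: satisfied (a binary prefix-free code with these lengths exists)

Yes


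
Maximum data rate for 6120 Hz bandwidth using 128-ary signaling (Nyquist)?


Rate = 2 * B * log2(M) = 2 * 6120 * 7.0 = 85680.0

85680.0 bps


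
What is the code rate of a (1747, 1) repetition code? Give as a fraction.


Rate = k/n = 1/1747

1/1747


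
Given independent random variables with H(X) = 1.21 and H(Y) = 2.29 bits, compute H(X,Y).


For independent variables, H(X,Y) = H(X) + H(Y) = 1.21 + 2.29 = 3.5

3.5 bits


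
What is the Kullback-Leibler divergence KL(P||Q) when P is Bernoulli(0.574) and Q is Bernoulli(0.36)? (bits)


KL = p*log2(p/q) + (1-p)*log2((1-p)/(1-q)) = 0.574*log2(0.574/0.36) + 0.426*log2(0.426/0.64) = 0.1362

0.1362 bits


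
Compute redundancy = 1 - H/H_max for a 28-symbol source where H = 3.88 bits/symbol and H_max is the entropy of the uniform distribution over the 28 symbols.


H_max = log2(K) = log2(28) = 4.8074 bits/symbol. Redundancy = 1 - H/H_max = 1 - 3.88/4.8074 = 1 - 0.8071 = 0.1929

0.1929


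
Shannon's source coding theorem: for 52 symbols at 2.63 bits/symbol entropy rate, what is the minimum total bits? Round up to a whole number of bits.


Minimum bits >= n * H = 52 * 2.63 = 136.76, rounded up to a whole number of bits = 137

137 bits


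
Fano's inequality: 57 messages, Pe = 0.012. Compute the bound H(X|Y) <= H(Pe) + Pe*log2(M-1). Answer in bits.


H(Pe) = -Pe*log2(Pe) - (1-Pe)*log2(1-Pe) = -0.012*log2(0.012) - 0.988*log2(0.988) = 0.076570 + 0.017208 = 0.0938. Pe*log2(M-1) = 0.012*log2(56) = 0.069688. Bound = H(Pe) + Pe*log2(M-1) = 0.076570 + 0.017208 + 0.069688 = 0.1635

0.1635 bits


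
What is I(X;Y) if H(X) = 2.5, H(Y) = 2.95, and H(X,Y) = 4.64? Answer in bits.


I(X;Y) = H(X) + H(Y) - H(X,Y) = 2.5 + 2.95 - 4.64 = 0.81

0.81 bits


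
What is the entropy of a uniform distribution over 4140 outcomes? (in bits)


H = log2(n) = log2(4140) = 12.0154

12.0154 bits


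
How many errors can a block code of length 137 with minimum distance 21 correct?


Correction capability = floor((d-1)/2) = floor((21-1)/2) = 10

10 errors


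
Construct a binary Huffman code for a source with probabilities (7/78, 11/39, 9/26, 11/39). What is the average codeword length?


Huffman construction (repeatedly merge the two least-probable nodes; each merge adds 1 bit to every symbol beneath it): 7/78 + 11/39 = 29/78; 11/39 + 9/26 = 49/78; 29/78 + 49/78 = 1. Resulting codeword lengths (in the order the probabilities were given): (2, 2, 2, 2). L_avg = sum(p_i * l_i) = 7/78*2 + 11/39*2 + 9/26*2 + 11/39*2 = 2

2.0 bits


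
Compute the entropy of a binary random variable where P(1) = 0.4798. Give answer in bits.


H = -p*log2(p) - (1-p)*log2(1-p). -0.4798*log2(0.4798) = 0.508346; -0.5202*log2(0.5202) = 0.490477. H = 0.508346 + 0.490477 = 0.9988

0.9988 bits


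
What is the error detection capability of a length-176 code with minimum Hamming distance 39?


Detection capability = d_min - 1 = 39 - 1 = 38

38 errors


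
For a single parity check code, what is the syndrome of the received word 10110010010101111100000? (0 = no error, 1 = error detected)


Syndrome = XOR of all bits = 1 XOR 0 XOR 1 XOR 1 XOR 0 XOR 0 XOR 1 XOR 0 XOR 0 XOR 1 XOR 0 XOR 1 XOR 0 XOR 1 XOR 1 XOR 1 XOR 1 XOR 1 XOR 0 XOR 0 XOR 0 XOR 0 XOR 0 = 1

1


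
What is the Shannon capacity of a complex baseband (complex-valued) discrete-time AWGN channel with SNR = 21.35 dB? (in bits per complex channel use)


SNR_linear = 10^(21.35/10) = 136.4583; C = log2(1 + SNR_linear) = log2(1 + 136.4583) = 7.1029

7.1029 bits/channel use


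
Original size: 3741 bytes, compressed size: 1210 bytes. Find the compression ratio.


Ratio = original / compressed = 3741 / 1210 = 3.0917

3.0917


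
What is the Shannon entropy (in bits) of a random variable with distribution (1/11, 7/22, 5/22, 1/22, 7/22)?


H = -sum(p_i * log2(p_i)). Terms: -(1/11)*log2(1/11) = 0.314494; -(7/22)*log2(7/22) = 0.525661; -(5/22)*log2(5/22) = 0.485796; -(1/22)*log2(1/22) = 0.202701; -(7/22)*log2(7/22) = 0.525661. H = 0.314494 + 0.525661 + 0.485796 + 0.202701 + 0.525661 = 2.0543

2.0543 bits


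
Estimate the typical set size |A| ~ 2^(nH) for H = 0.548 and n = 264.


log2|A_typical| = nH = 264 * 0.548 = 144.672, so |A_typical| ~ 2^144.672 = 3.553e+43

3.553e+43


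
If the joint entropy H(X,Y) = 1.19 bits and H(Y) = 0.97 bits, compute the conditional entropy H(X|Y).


H(X|Y) = H(X,Y) - H(Y) = 1.19 - 0.97 = 0.22

0.22 bits


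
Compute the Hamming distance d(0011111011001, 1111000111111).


Count differing positions: ^ ^ . . ^ ^ ^ ^ . . ^ ^ . = 8 differences

8


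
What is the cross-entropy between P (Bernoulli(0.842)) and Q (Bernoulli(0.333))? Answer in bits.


H(P,Q) = -p*log2(q) - (1-p)*log2(1-q). -0.842*log2(0.333) = 1.335754; -0.158*log2(0.667) = 0.092310. H(P,Q) = 1.335754 + 0.092310 = 1.4281

1.4281 bits


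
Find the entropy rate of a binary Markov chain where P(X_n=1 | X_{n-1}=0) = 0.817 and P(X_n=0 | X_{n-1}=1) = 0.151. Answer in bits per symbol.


Stationary distribution: pi_0 = p10/(p01+p10) = 0.156, pi_1 = 0.844. Entropy rate H' = pi_0*H(p01) + pi_1*H(p10) = 0.156*0.6866 + 0.844*0.6123 = 0.6239

0.6239 bits/symbol


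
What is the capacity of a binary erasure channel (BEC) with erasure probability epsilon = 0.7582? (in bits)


C = 1 - epsilon = 1 - 0.7582 = 0.2418

0.2418 bits


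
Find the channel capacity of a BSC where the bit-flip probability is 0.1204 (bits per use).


H(p) = -p*log2(p) - (1-p)*log2(1-p) = -0.1204*log2(0.1204) - 0.8796*log2(0.8796) = 0.367713 + 0.162797 = 0.5305. C = 1 - H(p) = 1 - 0.5305 = 0.4695

0.4695 bits


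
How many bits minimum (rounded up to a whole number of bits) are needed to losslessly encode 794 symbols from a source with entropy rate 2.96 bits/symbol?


Minimum bits >= n * H = 794 * 2.96 = 2350.24, rounded up to a whole number of bits = 2351

2351 bits


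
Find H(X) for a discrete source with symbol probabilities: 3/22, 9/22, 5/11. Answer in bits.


H = -sum(p_i * log2(p_i)). Terms: -(3/22)*log2(3/22) = 0.391973; -(9/22)*log2(9/22) = 0.527525; -(5/11)*log2(5/11) = 0.517047. H = 0.391973 + 0.527525 + 0.517047 = 1.4365

1.4365 bits


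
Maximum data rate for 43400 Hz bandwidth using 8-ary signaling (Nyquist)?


Rate = 2 * B * log2(M) = 2 * 43400 * 3.0 = 260400.0

260400.0 bps


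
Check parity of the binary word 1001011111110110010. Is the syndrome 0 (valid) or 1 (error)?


Syndrome = XOR of all bits = 1 XOR 0 XOR 0 XOR 1 XOR 0 XOR 1 XOR 1 XOR 1 XOR 1 XOR 1 XOR 1 XOR 1 XOR 0 XOR 1 XOR 1 XOR 0 XOR 0 XOR 1 XOR 0 = 0

0


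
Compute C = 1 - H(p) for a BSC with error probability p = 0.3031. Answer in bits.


H(p) = -p*log2(p) - (1-p)*log2(1-p) = -0.3031*log2(0.3031) - 0.6969*log2(0.6969) = 0.521979 + 0.363068 = 0.885. C = 1 - H(p) = 1 - 0.885 = 0.115

0.115 bits


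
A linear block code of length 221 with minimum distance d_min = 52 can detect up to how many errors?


Detection capability = d_min - 1 = 52 - 1 = 51

51 errors


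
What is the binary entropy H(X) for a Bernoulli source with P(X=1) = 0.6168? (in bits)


H = -p*log2(p) - (1-p)*log2(1-p). -0.6168*log2(0.6168) = 0.429987; -0.3832*log2(0.3832) = 0.530284. H = 0.429987 + 0.530284 = 0.9603

0.9603 bits


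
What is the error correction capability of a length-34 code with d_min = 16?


Correction capability = floor((d-1)/2) = floor((16-1)/2) = 7

7 errors


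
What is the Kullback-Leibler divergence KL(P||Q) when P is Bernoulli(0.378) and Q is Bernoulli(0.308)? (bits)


KL = p*log2(p/q) + (1-p)*log2((1-p)/(1-q)) = 0.378*log2(0.378/0.308) + 0.622*log2(0.622/0.692) = 0.016

0.016 bits


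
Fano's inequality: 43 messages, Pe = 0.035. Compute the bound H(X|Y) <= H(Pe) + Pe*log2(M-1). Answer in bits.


H(Pe) = -Pe*log2(Pe) - (1-Pe)*log2(1-Pe) = -0.035*log2(0.035) - 0.965*log2(0.965) = 0.169278 + 0.049600 = 0.2189. Pe*log2(M-1) = 0.035*log2(42) = 0.188731. Bound = H(Pe) + Pe*log2(M-1) = 0.169278 + 0.049600 + 0.188731 = 0.4076

0.4076 bits


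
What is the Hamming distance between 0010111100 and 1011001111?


Count differing positions: ^ . . ^ ^ ^ . . ^ ^ = 6 differences

6


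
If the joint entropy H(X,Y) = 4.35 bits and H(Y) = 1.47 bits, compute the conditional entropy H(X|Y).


H(X|Y) = H(X,Y) - H(Y) = 4.35 - 1.47 = 2.88

2.88 bits


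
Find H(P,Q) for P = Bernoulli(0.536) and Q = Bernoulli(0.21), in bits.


H(P,Q) = -p*log2(q) - (1-p)*log2(1-q). -0.536*log2(0.21) = 1.206825; -0.464*log2(0.79) = 0.157795. H(P,Q) = 1.206825 + 0.157795 = 1.3646

1.3646 bits


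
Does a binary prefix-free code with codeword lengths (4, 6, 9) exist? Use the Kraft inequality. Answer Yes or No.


Kraft sum = sum(2^(-l_i)) = 0.0801, need <= 1. Result: satisfied (a binary prefix-free code with these lengths exists)

Yes


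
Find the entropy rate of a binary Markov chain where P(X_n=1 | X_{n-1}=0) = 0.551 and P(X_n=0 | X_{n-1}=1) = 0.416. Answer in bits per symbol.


Stationary distribution: pi_0 = p10/(p01+p10) = 0.4302, pi_1 = 0.5698. Entropy rate H' = pi_0*H(p01) + pi_1*H(p10) = 0.4302*0.9925 + 0.5698*0.9795 = 0.9851

0.9851 bits/symbol


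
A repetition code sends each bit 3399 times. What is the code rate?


Rate = k/n = 1/3399

1/3399


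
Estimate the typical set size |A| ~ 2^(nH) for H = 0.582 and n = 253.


log2|A_typical| = nH = 253 * 0.582 = 147.246, so |A_typical| ~ 2^147.246 = 2.116e+44

2.116e+44


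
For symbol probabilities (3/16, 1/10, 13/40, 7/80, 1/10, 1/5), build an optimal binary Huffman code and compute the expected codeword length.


Huffman construction (repeatedly merge the two least-probable nodes; each merge adds 1 bit to every symbol beneath it): 7/80 + 1/10 = 3/16; 1/10 + 3/16 = 23/80; 3/16 + 1/5 = 31/80; 23/80 + 13/40 = 49/80; 31/80 + 49/80 = 1. Resulting codeword lengths (in the order the probabilities were given): (3, 3, 2, 3, 3, 2). L_avg = sum(p_i * l_i) = 3/16*3 + 1/10*3 + 13/40*2 + 7/80*3 + 1/10*3 + 1/5*2 = 99/40 = 2.475

2.475 bits


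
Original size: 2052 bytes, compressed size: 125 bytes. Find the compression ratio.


Ratio = original / compressed = 2052 / 125 = 16.416

16.416


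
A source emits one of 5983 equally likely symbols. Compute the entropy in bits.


H = log2(n) = log2(5983) = 12.5467

12.5467 bits


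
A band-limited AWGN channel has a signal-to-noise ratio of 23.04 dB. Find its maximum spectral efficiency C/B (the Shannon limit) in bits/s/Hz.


SNR_linear = 10^(23.04/10) = 201.3724; C/B = log2(1 + SNR_linear) = log2(1 + 201.3724) = 7.6609

7.6609 bits/s/Hz


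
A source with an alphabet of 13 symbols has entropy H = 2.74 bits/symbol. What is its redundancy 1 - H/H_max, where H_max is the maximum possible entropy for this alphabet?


H_max = log2(K) = log2(13) = 3.7004 bits/symbol. Redundancy = 1 - H/H_max = 1 - 2.74/3.7004 = 1 - 0.7405 = 0.2595

0.2595


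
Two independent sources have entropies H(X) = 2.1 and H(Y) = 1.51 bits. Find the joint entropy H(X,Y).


For independent variables, H(X,Y) = H(X) + H(Y) = 2.1 + 1.51 = 3.61

3.61 bits


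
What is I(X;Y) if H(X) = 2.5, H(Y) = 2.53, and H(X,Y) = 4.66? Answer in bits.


I(X;Y) = H(X) + H(Y) - H(X,Y) = 2.5 + 2.53 - 4.66 = 0.37

0.37 bits


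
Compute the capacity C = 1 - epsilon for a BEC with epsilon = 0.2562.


C = 1 - epsilon = 1 - 0.2562 = 0.7438

0.7438 bits


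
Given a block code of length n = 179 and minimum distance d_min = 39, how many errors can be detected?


Detection capability = d_min - 1 = 39 - 1 = 38

38 errors


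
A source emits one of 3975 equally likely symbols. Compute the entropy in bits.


H = log2(n) = log2(3975) = 11.9567

11.9567 bits


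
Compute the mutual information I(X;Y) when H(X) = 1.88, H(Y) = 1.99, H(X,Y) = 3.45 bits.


I(X;Y) = H(X) + H(Y) - H(X,Y) = 1.88 + 1.99 - 3.45 = 0.42

0.42 bits


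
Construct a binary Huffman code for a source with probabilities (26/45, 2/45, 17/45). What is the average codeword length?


Huffman construction (repeatedly merge the two least-probable nodes; each merge adds 1 bit to every symbol beneath it): 2/45 + 17/45 = 19/45; 19/45 + 26/45 = 1. Resulting codeword lengths (in the order the probabilities were given): (1, 2, 2). L_avg = sum(p_i * l_i) = 26/45*1 + 2/45*2 + 17/45*2 = 64/45 = 1.4222

1.4222 bits


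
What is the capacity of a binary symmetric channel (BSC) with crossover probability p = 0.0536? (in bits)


H(p) = -p*log2(p) - (1-p)*log2(1-p) = -0.0536*log2(0.0536) - 0.9464*log2(0.9464) = 0.226279 + 0.075218 = 0.3015. C = 1 - H(p) = 1 - 0.3015 = 0.6985

0.6985 bits


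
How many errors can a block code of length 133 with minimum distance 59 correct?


Correction capability = floor((d-1)/2) = floor((59-1)/2) = 29

29 errors


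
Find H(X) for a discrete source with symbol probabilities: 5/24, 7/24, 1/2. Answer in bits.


H = -sum(p_i * log2(p_i)). Terms: -(5/24)*log2(5/24) = 0.471466; -(7/24)*log2(7/24) = 0.518469; -(1/2)*log2(1/2) = 0.500000. H = 0.471466 + 0.518469 + 0.500000 = 1.4899

1.4899 bits


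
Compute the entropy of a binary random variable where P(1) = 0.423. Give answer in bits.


H = -p*log2(p) - (1-p)*log2(1-p). -0.423*log2(0.423) = 0.525057; -0.577*log2(0.577) = 0.457767. H = 0.525057 + 0.457767 = 0.9828

0.9828 bits


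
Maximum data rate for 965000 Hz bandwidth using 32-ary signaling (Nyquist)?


Rate = 2 * B * log2(M) = 2 * 965000 * 5.0 = 9650000.0

9650000.0 bps


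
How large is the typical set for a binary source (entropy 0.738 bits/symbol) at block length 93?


log2|A_typical| = nH = 93 * 0.738 = 68.634, so |A_typical| ~ 2^68.634 = 4.580e+20

4.580e+20


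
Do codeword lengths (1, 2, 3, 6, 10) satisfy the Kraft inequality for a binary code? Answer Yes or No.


Kraft sum = sum(2^(-l_i)) = 0.8916, need <= 1. Result: satisfied (a binary prefix-free code with these lengths exists)

Yes


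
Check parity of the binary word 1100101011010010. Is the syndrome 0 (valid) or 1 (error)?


Syndrome = XOR of all bits = 1 XOR 1 XOR 0 XOR 0 XOR 1 XOR 0 XOR 1 XOR 0 XOR 1 XOR 1 XOR 0 XOR 1 XOR 0 XOR 0 XOR 1 XOR 0 = 0

0


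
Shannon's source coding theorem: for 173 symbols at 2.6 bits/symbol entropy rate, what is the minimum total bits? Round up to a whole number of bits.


Minimum bits >= n * H = 173 * 2.6 = 449.8, rounded up to a whole number of bits = 450

450 bits


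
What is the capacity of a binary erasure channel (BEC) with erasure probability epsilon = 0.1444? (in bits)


C = 1 - epsilon = 1 - 0.1444 = 0.8556

0.8556 bits


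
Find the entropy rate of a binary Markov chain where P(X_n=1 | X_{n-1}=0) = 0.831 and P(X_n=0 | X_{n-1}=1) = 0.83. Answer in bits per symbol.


Stationary distribution: pi_0 = p10/(p01+p10) = 0.4997, pi_1 = 0.5003. Entropy rate H' = pi_0*H(p01) + pi_1*H(p10) = 0.4997*0.6554 + 0.5003*0.6577 = 0.6566

0.6566 bits/symbol


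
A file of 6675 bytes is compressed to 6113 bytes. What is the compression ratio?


Ratio = original / compressed = 6675 / 6113 = 1.0919

1.0919


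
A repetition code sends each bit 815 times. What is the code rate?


Rate = k/n = 1/815

1/815


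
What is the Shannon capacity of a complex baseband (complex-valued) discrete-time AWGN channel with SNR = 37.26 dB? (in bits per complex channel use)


SNR_linear = 10^(37.26/10) = 5321.0826; C = log2(1 + SNR_linear) = log2(1 + 5321.0826) = 12.3778

12.3778 bits/channel use
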